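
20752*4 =83008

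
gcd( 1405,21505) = 5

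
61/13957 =61/13957 = 0.00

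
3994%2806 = 1188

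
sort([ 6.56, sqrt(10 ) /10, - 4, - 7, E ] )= [ - 7, - 4,  sqrt ( 10 ) /10, E,6.56 ] 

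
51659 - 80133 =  - 28474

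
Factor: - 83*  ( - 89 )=7387 = 83^1 * 89^1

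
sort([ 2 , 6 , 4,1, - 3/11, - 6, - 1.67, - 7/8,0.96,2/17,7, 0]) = [ - 6,-1.67, - 7/8, - 3/11, 0,2/17,0.96 , 1,2,4 , 6,7 ]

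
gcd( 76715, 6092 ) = 1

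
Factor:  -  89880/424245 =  - 2^3 * 7^1 * 107^1*28283^( - 1 ) = -5992/28283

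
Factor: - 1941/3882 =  - 1/2 =-  2^(  -  1 )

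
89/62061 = 89/62061 = 0.00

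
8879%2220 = 2219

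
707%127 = 72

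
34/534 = 17/267 = 0.06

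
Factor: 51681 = 3^1*7^1*23^1*107^1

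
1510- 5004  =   - 3494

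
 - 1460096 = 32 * (- 45628 )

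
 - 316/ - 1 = 316 + 0/1 = 316.00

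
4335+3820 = 8155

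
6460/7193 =6460/7193 = 0.90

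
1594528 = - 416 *( - 3833) 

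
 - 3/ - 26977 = 3/26977 = 0.00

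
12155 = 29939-17784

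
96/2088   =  4/87 = 0.05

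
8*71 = 568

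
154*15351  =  2364054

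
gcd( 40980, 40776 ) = 12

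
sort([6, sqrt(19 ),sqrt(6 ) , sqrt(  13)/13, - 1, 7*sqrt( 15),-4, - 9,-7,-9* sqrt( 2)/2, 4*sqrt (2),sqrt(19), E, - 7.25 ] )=[ - 9, - 7.25,-7,-9*sqrt( 2 )/2, - 4,- 1,sqrt( 13 )/13,sqrt( 6),E, sqrt(19),sqrt( 19),4*sqrt(2 ),6,7 *sqrt(15 )]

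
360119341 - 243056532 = 117062809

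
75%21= 12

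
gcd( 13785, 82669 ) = 1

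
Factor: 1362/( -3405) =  - 2/5 = -2^1*5^( - 1 ) 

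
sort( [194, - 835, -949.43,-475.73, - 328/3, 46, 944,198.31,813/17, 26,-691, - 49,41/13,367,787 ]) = [ - 949.43,- 835,-691 ,- 475.73, -328/3,-49, 41/13,26, 46, 813/17,194,198.31,367, 787 , 944 ]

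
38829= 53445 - 14616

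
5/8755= 1/1751  =  0.00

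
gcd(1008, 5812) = 4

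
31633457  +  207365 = 31840822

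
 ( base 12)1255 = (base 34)1r7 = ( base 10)2081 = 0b100000100001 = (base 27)2n2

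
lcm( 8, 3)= 24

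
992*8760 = 8689920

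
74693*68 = 5079124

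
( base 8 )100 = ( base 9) 71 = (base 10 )64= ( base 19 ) 37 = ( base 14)48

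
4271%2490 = 1781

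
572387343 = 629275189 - 56887846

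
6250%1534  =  114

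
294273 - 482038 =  - 187765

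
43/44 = 43/44 = 0.98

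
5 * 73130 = 365650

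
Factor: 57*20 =2^2*3^1*5^1 * 19^1 = 1140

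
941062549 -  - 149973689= 1091036238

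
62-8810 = -8748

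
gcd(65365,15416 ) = 1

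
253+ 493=746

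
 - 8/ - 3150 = 4/1575 = 0.00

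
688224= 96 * 7169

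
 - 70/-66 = 35/33 = 1.06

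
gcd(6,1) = 1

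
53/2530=53/2530 = 0.02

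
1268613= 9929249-8660636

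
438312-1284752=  - 846440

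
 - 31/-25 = 31/25  =  1.24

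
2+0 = 2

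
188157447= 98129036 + 90028411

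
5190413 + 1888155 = 7078568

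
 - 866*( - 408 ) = 353328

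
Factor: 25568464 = 2^4 *1123^1*1423^1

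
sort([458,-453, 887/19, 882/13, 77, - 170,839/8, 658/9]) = [ - 453, - 170 , 887/19, 882/13,  658/9,  77, 839/8 , 458]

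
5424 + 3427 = 8851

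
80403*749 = 60221847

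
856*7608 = 6512448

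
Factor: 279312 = 2^4*3^1 * 11^1*23^2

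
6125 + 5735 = 11860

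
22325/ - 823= - 22325/823=-27.13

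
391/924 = 391/924 = 0.42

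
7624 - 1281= 6343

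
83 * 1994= 165502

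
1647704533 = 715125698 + 932578835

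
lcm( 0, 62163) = 0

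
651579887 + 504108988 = 1155688875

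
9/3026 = 9/3026  =  0.00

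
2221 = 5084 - 2863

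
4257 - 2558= 1699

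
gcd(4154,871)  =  67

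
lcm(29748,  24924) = 922188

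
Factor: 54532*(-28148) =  - 1534966736  =  - 2^4*31^1*227^1 * 13633^1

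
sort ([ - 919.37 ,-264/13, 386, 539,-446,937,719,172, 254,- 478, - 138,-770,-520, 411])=[ - 919.37, - 770, -520, - 478, - 446, - 138, -264/13,  172,  254, 386, 411, 539, 719, 937] 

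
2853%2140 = 713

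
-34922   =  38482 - 73404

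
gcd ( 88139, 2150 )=1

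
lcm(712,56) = 4984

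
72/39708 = 2/1103 = 0.00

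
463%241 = 222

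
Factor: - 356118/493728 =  - 2^(-4)*7^1*37^ ( - 1)*61^1 = - 427/592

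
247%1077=247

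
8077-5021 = 3056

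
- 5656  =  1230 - 6886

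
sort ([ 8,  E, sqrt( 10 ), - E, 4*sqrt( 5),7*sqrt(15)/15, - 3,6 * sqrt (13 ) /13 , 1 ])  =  [ -3 , - E, 1,6*sqrt( 13)/13,  7 * sqrt (15)/15, E,sqrt (10), 8,4*sqrt(5)]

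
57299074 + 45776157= 103075231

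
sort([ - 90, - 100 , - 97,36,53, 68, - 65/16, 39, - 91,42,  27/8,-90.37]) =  [ - 100, - 97, - 91 , - 90.37,-90, - 65/16,27/8,36, 39,42,53,68]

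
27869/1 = 27869 =27869.00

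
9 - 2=7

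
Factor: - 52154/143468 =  - 2^( - 1)*13^( - 1 ) * 31^ ( -1)*293^1 = - 293/806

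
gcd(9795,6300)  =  15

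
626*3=1878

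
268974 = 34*7911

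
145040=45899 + 99141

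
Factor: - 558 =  - 2^1*3^2*31^1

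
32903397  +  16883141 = 49786538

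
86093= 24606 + 61487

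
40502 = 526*77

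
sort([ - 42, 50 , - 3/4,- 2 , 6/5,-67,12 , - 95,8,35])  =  [ - 95, - 67, - 42, - 2 , - 3/4, 6/5 , 8,  12, 35, 50]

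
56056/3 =18685 + 1/3 = 18685.33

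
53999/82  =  658  +  43/82 =658.52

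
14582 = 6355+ 8227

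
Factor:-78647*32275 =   -  2538331925 = -  5^2*31^1*43^1*59^1*1291^1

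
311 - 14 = 297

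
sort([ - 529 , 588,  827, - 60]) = [- 529, - 60, 588,827] 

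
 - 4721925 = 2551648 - 7273573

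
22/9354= 11/4677= 0.00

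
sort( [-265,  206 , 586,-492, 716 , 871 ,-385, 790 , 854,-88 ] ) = [ - 492, - 385, - 265,-88, 206, 586,716,790, 854,871]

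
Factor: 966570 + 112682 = 1079252= 2^2 *23^1*11731^1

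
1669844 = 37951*44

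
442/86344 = 221/43172 = 0.01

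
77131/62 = 77131/62= 1244.05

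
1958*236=462088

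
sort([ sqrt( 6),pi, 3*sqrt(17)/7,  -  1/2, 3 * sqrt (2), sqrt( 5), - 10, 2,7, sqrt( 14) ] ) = [  -  10, - 1/2,3*sqrt( 17) /7,  2, sqrt( 5 ),sqrt( 6),pi, sqrt( 14 ), 3*sqrt( 2 ),  7 ]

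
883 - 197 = 686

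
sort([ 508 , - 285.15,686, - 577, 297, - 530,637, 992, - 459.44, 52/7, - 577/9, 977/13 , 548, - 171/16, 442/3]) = [ - 577, - 530, - 459.44, - 285.15, - 577/9, - 171/16,  52/7, 977/13,442/3,297, 508 , 548,637,  686, 992]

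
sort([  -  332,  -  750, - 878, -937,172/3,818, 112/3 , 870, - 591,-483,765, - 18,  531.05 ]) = [ - 937, - 878,  -  750, - 591,- 483, - 332, - 18, 112/3,172/3 , 531.05, 765,818, 870 ]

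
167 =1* 167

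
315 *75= 23625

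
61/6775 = 61/6775 = 0.01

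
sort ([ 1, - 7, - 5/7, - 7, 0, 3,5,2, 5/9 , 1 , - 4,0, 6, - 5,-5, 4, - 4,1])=[ - 7,  -  7, - 5, - 5, - 4, - 4, - 5/7, 0,  0, 5/9, 1, 1, 1, 2, 3, 4 , 5,6]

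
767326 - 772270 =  - 4944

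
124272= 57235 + 67037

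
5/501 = 5/501 = 0.01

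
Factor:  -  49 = - 7^2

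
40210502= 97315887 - 57105385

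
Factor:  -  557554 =-2^1*29^1*9613^1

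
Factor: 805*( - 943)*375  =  -3^1*5^4*7^1*23^2*41^1 = - 284668125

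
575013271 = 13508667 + 561504604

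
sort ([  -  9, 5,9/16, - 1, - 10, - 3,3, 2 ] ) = [ - 10 , - 9,-3, - 1, 9/16, 2, 3,5]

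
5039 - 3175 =1864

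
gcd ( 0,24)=24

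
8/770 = 4/385 = 0.01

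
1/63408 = 1/63408 = 0.00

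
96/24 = 4 = 4.00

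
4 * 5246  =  20984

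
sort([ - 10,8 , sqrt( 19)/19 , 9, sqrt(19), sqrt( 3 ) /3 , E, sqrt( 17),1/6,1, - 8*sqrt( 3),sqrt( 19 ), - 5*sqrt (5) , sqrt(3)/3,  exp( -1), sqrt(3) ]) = [ - 8*sqrt(3), - 5*sqrt(5), - 10,1/6,sqrt( 19 ) /19,exp(- 1 ), sqrt(3)/3 , sqrt( 3)/3, 1,sqrt( 3), E, sqrt( 17),  sqrt( 19),sqrt(19), 8 , 9 ] 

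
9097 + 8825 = 17922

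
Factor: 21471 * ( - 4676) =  - 2^2*3^1*7^1*17^1  *  167^1*421^1 = - 100398396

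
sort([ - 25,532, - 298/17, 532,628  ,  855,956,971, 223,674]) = [ - 25, - 298/17, 223 , 532,532, 628, 674,855, 956,971]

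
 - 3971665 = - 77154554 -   -  73182889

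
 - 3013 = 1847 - 4860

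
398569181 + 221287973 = 619857154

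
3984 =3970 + 14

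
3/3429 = 1/1143 = 0.00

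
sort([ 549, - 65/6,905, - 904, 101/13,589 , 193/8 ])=[ - 904,-65/6,  101/13,193/8, 549,589,905]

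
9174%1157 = 1075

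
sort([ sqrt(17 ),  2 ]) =[ 2, sqrt( 17 )]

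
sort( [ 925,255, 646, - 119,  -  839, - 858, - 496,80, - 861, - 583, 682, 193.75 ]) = [ - 861,  -  858, - 839, - 583, - 496, - 119,80 , 193.75, 255, 646 , 682, 925] 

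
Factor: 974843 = 193^1*5051^1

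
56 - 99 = -43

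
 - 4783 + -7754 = - 12537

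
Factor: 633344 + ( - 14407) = 11^1*56267^1 = 618937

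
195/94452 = 65/31484 = 0.00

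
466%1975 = 466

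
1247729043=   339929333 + 907799710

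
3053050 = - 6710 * ( - 455) 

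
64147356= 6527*9828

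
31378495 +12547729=43926224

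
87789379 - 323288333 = - 235498954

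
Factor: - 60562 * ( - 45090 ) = 2730740580 = 2^2*3^3*5^1*107^1*167^1*283^1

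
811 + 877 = 1688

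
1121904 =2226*504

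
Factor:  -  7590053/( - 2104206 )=2^( - 1 )*3^( - 1)*13^ (-1)*53^ ( - 1)*509^(- 1 )*7590053^1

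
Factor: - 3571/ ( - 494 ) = 2^(-1)*13^( - 1)* 19^( - 1)*3571^1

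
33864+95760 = 129624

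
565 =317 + 248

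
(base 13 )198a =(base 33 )3H4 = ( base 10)3832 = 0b111011111000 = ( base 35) 34h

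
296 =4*74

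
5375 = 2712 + 2663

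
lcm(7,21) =21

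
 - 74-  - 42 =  - 32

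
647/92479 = 647/92479 = 0.01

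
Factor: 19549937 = 11^1*1777267^1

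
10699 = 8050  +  2649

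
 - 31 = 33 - 64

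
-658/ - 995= 658/995 = 0.66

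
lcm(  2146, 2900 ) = 107300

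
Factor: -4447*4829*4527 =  - 3^2*11^1*439^1*503^1*4447^1 = -97215346701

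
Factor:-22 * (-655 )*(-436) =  - 2^3*5^1*11^1 * 109^1*131^1 = -  6282760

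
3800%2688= 1112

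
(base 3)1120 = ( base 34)18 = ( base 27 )1F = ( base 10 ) 42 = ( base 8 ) 52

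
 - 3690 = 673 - 4363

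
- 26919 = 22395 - 49314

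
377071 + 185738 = 562809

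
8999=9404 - 405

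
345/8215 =69/1643 = 0.04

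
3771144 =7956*474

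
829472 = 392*2116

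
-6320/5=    - 1264 =-1264.00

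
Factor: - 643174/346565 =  - 2^1*5^( - 1)*7^2*6563^1*69313^( - 1) 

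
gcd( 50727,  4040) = 1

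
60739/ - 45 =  - 60739/45 = - 1349.76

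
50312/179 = 281 + 13/179= 281.07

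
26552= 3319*8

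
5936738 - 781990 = 5154748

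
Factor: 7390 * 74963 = 2^1 * 5^1*7^1 * 739^1 * 10709^1  =  553976570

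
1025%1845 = 1025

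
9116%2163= 464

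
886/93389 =886/93389 = 0.01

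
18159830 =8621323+9538507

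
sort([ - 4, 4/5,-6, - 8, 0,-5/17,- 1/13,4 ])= [  -  8, - 6, - 4,  -  5/17,  -  1/13,0,4/5,4 ]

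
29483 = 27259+2224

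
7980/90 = 88 + 2/3=88.67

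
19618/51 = 1154/3 = 384.67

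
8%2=0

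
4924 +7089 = 12013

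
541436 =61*8876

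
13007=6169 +6838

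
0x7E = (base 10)126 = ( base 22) 5g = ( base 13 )99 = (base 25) 51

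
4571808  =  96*47623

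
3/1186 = 3/1186  =  0.00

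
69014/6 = 34507/3 = 11502.33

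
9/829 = 9/829 = 0.01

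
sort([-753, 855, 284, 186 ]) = [-753, 186, 284,855]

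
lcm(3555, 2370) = 7110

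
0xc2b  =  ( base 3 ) 11021101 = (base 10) 3115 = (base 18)9B1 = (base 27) 47a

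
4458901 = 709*6289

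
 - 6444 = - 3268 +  - 3176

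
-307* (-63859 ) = 19604713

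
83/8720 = 83/8720 = 0.01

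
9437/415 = 22+307/415 = 22.74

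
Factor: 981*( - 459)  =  -450279  =  -3^5*17^1*109^1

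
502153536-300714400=201439136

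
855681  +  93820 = 949501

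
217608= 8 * 27201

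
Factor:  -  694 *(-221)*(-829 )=-127147046 = - 2^1*13^1 * 17^1* 347^1*829^1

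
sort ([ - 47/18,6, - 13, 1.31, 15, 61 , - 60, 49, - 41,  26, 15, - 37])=[ - 60,  -  41, - 37, - 13 , - 47/18,  1.31,6 , 15, 15,26, 49, 61 ] 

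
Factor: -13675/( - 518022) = 2^( - 1)*3^(  -  3 )*5^2*53^(-1 )*181^( - 1)*547^1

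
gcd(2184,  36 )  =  12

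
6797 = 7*971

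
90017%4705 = 622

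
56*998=55888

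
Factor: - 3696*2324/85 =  - 8589504/85 = -  2^6*3^1*5^( - 1)*7^2*11^1*17^( - 1)*83^1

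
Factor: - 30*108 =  - 3240 = - 2^3*3^4 * 5^1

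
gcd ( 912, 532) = 76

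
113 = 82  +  31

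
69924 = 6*11654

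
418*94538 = 39516884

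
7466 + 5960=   13426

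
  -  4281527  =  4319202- 8600729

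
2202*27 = 59454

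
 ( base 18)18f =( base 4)13203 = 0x1e3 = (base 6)2123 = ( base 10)483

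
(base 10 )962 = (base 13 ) 590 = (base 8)1702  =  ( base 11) 7a5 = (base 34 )sa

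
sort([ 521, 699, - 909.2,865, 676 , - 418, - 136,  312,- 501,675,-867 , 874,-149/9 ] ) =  [-909.2,-867,-501, - 418, - 136, - 149/9,312,521, 675, 676,699,865,874 ]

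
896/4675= 896/4675 = 0.19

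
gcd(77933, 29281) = 1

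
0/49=0 = 0.00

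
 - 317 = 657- 974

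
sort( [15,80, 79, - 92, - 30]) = [ - 92 ,  -  30, 15, 79, 80 ]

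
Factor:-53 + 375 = 322= 2^1*7^1*23^1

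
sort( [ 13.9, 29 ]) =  [13.9,29] 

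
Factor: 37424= 2^4 * 2339^1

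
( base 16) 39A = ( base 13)55C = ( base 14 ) 49c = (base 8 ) 1632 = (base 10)922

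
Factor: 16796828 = 2^2*59^1*103^1 * 691^1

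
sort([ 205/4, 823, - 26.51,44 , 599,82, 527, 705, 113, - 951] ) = [ - 951,-26.51, 44,205/4, 82, 113, 527, 599,  705 , 823]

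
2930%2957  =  2930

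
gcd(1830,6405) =915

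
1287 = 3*429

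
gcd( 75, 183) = 3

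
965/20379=965/20379 =0.05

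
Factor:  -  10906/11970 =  - 3^(-2)*5^( - 1)*41^1 = -  41/45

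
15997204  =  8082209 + 7914995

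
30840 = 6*5140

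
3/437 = 3/437=   0.01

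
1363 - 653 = 710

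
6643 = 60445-53802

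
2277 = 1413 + 864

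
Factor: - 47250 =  - 2^1*3^3*5^3*7^1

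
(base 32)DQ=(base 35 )cm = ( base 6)2014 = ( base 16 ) 1ba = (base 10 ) 442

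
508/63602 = 254/31801 = 0.01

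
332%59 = 37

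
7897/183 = 43 + 28/183 = 43.15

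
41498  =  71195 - 29697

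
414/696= 69/116   =  0.59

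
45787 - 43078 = 2709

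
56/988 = 14/247 = 0.06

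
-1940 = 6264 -8204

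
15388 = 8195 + 7193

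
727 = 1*727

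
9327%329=115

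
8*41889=335112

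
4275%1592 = 1091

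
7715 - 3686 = 4029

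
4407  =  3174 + 1233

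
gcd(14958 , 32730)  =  6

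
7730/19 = 7730/19  =  406.84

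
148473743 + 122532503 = 271006246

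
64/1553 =64/1553 = 0.04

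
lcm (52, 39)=156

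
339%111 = 6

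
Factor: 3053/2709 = 3^( - 2)*7^(-1)*71^1 = 71/63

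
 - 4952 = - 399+  -  4553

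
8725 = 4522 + 4203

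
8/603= 8/603= 0.01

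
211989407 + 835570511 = 1047559918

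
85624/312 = 274+17/39 = 274.44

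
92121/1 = 92121 = 92121.00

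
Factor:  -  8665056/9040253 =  - 2^5*3^4*3343^1 * 9040253^( - 1)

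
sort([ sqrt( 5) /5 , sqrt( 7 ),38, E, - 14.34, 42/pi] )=[ - 14.34, sqrt(5 ) /5 , sqrt( 7 ) , E,42/pi,38 ]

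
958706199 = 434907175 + 523799024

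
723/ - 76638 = -1  +  105/106=- 0.01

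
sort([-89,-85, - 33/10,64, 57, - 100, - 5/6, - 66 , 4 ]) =[-100, - 89, - 85 , - 66, - 33/10, - 5/6, 4, 57, 64]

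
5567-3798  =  1769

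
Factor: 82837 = 82837^1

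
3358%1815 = 1543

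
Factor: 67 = 67^1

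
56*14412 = 807072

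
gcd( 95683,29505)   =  7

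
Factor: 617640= 2^3*3^1*5^1*5147^1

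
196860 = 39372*5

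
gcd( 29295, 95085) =45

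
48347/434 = 111  +  173/434 = 111.40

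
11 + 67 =78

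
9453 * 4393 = 41527029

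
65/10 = 13/2 = 6.50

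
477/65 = 477/65=7.34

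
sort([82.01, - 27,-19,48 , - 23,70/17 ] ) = [ - 27, - 23, - 19, 70/17, 48, 82.01] 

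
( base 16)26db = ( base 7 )41000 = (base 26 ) eif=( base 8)23333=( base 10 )9947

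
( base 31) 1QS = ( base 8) 3403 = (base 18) 59D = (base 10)1795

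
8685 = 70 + 8615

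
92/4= 23 = 23.00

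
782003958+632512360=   1414516318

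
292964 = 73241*4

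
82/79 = 1  +  3/79 = 1.04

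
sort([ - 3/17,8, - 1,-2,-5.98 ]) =[ - 5.98, - 2, - 1,-3/17,8 ] 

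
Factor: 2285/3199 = 5/7 = 5^1*7^(-1 )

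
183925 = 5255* 35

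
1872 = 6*312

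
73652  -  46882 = 26770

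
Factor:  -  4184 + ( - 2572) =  - 2^2*3^1*563^1 = - 6756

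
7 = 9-2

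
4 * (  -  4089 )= - 16356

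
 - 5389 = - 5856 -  - 467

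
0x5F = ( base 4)1133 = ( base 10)95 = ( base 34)2R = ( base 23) 43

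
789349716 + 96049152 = 885398868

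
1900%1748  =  152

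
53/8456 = 53/8456=0.01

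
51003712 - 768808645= - 717804933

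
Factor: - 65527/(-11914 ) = 11/2=2^(-1 )*11^1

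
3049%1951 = 1098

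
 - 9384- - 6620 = - 2764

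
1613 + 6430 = 8043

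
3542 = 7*506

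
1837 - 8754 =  - 6917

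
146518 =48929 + 97589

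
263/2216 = 263/2216  =  0.12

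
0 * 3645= 0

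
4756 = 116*41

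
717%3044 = 717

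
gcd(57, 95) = 19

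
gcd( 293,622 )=1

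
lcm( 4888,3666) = 14664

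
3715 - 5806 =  -2091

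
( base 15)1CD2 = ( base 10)6272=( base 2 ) 1100010000000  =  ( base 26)976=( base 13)2b16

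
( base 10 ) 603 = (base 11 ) 4A9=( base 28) lf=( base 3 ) 211100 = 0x25B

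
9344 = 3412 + 5932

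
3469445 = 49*70805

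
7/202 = 7/202 = 0.03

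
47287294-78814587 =  -  31527293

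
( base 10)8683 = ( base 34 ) 7HD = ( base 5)234213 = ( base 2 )10000111101011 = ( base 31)913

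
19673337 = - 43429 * (-453)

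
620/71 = 620/71  =  8.73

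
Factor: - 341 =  - 11^1*31^1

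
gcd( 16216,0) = 16216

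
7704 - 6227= 1477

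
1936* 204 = 394944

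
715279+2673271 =3388550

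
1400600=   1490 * 940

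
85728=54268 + 31460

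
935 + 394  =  1329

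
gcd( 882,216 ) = 18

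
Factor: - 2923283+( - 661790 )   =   - 3585073^1 = - 3585073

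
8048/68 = 2012/17 = 118.35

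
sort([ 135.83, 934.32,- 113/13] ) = [  -  113/13, 135.83,934.32 ]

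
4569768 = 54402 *84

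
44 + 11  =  55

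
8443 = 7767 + 676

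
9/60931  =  9/60931 = 0.00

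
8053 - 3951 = 4102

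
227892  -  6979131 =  - 6751239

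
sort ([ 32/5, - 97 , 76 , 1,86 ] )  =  [ - 97, 1, 32/5,76, 86 ]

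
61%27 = 7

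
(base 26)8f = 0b11011111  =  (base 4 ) 3133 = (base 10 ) 223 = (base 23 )9G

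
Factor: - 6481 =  -6481^1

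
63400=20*3170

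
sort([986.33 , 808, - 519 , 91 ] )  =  [- 519, 91,808,986.33 ] 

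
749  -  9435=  - 8686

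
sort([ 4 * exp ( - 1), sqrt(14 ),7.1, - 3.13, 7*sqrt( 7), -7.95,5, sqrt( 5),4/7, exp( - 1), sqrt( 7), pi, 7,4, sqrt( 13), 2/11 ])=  [ - 7.95, - 3.13, 2/11,  exp( - 1), 4/7,4*exp( - 1), sqrt(5 ), sqrt( 7 ), pi,sqrt( 13 ), sqrt (14 ), 4,  5 , 7,7.1, 7 * sqrt(  7 )] 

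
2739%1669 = 1070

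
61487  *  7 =430409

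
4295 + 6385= 10680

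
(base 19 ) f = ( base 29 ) F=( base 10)15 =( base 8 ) 17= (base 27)F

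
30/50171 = 30/50171 = 0.00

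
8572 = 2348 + 6224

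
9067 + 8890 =17957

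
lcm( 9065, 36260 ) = 36260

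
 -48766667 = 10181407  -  58948074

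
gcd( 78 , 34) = 2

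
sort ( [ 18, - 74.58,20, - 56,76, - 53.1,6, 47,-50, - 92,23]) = [ - 92, - 74.58 , - 56,-53.1 ,-50 , 6,18 , 20,23,47, 76] 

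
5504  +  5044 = 10548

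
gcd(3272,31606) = 2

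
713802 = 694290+19512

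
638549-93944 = 544605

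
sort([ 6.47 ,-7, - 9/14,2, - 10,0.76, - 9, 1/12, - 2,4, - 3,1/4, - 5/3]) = [ - 10, - 9, - 7, - 3 , - 2, - 5/3,- 9/14, 1/12 , 1/4, 0.76, 2, 4, 6.47 ] 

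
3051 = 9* 339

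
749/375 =1 + 374/375 = 2.00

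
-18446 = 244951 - 263397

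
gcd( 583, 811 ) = 1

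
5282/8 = 2641/4  =  660.25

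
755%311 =133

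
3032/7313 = 3032/7313 = 0.41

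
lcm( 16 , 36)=144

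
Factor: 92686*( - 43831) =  - 2^1*11^2*53^1*383^1 * 827^1=- 4062520066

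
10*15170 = 151700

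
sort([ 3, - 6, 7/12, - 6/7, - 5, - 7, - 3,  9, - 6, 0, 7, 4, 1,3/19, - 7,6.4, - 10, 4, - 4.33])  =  [ - 10, - 7, - 7,- 6,  -  6  , - 5,  -  4.33,-3, - 6/7, 0,3/19, 7/12, 1 , 3, 4,4,6.4 , 7,  9] 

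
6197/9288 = 6197/9288  =  0.67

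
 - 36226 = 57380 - 93606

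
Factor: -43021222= -2^1 * 191^1*112621^1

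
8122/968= 4061/484 = 8.39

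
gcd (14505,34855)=5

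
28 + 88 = 116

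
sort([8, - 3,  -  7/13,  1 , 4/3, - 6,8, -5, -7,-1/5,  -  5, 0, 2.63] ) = [ - 7, - 6, - 5, - 5, - 3, - 7/13, - 1/5,  0, 1,  4/3 , 2.63, 8,8]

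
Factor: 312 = 2^3 * 3^1*13^1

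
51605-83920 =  - 32315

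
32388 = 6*5398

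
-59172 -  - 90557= 31385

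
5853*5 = 29265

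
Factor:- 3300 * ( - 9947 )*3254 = 2^3*3^1*5^2*7^3*11^1*29^1* 1627^1=106812875400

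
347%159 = 29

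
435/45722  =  435/45722 = 0.01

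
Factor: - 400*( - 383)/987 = 2^4  *3^(-1)*5^2*7^(  -  1 )*47^( - 1 )*383^1 = 153200/987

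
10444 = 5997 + 4447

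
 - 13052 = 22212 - 35264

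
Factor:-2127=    - 3^1 * 709^1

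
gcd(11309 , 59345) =1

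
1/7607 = 1/7607 = 0.00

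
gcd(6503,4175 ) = 1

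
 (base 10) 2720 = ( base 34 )2c0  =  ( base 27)3jk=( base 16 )aa0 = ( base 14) DC4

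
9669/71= 136+13/71 = 136.18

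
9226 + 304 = 9530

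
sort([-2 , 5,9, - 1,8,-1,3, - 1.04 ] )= [- 2,-1.04, - 1,-1,3, 5, 8,9 ]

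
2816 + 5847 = 8663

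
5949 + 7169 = 13118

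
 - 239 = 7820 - 8059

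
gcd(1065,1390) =5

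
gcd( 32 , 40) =8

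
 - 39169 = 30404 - 69573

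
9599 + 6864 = 16463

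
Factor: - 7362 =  - 2^1 *3^2*409^1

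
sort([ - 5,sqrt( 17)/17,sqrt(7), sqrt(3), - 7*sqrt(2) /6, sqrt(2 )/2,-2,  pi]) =[ - 5, - 2, - 7*sqrt( 2)/6,sqrt(17)/17, sqrt (2)/2,sqrt(3),sqrt ( 7) , pi] 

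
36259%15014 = 6231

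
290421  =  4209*69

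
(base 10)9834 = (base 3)111111020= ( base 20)14be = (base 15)2da9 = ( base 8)23152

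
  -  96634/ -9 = 10737 + 1/9 = 10737.11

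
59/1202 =59/1202 = 0.05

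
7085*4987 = 35332895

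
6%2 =0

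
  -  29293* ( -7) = 205051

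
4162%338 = 106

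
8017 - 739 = 7278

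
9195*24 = 220680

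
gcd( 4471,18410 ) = 263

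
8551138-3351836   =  5199302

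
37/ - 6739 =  - 1 + 6702/6739  =  - 0.01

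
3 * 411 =1233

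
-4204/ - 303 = 13 + 265/303 = 13.87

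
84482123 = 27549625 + 56932498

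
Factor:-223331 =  - 223331^1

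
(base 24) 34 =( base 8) 114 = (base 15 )51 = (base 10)76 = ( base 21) 3d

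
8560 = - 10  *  ( - 856 ) 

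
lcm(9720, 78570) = 942840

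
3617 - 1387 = 2230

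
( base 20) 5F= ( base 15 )7A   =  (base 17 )6D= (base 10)115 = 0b1110011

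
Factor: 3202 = 2^1*1601^1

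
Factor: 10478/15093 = 2^1*3^( - 3 )*13^1*31^1*43^( - 1)= 806/1161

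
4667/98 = 47 + 61/98 = 47.62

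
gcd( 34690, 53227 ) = 1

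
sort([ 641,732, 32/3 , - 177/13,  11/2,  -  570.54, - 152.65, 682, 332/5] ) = [ - 570.54, - 152.65, - 177/13, 11/2,  32/3,332/5,  641 , 682,732] 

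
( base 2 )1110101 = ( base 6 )313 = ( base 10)117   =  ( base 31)3O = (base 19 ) 63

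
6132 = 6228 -96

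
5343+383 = 5726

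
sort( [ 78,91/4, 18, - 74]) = [ - 74, 18, 91/4, 78]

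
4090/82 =49  +  36/41   =  49.88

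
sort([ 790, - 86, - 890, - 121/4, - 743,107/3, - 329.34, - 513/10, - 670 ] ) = [ - 890,  -  743, - 670, - 329.34, - 86, - 513/10, - 121/4, 107/3,790]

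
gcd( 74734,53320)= 86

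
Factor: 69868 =2^2 * 17467^1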